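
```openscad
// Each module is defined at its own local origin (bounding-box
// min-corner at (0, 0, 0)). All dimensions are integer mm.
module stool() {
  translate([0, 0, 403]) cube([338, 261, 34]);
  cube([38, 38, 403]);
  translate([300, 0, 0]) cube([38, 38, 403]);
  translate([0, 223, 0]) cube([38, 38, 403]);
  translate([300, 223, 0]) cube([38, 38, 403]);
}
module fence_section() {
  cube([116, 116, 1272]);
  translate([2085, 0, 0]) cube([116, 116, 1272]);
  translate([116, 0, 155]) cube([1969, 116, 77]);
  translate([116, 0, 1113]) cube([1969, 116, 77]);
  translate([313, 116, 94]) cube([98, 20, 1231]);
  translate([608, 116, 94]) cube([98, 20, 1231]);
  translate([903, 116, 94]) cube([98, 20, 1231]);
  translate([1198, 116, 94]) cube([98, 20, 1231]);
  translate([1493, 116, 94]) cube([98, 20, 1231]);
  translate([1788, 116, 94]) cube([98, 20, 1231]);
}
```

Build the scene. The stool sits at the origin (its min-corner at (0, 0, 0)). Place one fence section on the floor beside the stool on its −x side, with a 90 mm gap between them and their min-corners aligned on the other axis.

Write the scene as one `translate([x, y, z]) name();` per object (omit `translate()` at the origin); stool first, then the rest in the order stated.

stool();
translate([-2291, 0, 0]) fence_section();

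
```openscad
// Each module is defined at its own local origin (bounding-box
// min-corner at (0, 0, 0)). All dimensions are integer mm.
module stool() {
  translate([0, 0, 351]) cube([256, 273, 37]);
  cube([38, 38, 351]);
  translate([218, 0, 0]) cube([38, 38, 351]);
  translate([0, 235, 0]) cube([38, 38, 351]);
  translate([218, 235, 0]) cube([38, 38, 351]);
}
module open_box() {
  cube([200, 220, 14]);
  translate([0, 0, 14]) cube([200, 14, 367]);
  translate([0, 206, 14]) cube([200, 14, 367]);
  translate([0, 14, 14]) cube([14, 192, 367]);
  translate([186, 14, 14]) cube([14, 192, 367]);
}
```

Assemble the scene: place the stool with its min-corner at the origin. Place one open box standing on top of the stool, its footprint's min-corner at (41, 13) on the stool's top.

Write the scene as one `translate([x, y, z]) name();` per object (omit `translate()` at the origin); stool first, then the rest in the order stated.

stool();
translate([41, 13, 388]) open_box();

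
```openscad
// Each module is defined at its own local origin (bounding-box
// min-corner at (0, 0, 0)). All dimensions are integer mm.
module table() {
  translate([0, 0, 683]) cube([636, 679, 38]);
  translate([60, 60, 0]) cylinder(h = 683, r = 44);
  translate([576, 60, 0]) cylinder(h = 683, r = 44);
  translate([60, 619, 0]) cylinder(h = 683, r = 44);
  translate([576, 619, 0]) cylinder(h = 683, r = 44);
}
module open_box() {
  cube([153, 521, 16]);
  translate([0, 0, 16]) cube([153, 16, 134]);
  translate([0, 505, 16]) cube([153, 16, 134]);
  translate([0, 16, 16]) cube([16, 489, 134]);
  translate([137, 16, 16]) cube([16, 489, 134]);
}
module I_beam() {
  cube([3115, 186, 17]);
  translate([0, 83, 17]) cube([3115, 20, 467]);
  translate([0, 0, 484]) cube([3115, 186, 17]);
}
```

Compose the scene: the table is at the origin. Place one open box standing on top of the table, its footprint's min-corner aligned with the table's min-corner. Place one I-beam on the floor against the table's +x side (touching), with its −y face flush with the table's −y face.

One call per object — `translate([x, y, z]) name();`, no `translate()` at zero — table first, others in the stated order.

table();
translate([0, 0, 721]) open_box();
translate([636, 0, 0]) I_beam();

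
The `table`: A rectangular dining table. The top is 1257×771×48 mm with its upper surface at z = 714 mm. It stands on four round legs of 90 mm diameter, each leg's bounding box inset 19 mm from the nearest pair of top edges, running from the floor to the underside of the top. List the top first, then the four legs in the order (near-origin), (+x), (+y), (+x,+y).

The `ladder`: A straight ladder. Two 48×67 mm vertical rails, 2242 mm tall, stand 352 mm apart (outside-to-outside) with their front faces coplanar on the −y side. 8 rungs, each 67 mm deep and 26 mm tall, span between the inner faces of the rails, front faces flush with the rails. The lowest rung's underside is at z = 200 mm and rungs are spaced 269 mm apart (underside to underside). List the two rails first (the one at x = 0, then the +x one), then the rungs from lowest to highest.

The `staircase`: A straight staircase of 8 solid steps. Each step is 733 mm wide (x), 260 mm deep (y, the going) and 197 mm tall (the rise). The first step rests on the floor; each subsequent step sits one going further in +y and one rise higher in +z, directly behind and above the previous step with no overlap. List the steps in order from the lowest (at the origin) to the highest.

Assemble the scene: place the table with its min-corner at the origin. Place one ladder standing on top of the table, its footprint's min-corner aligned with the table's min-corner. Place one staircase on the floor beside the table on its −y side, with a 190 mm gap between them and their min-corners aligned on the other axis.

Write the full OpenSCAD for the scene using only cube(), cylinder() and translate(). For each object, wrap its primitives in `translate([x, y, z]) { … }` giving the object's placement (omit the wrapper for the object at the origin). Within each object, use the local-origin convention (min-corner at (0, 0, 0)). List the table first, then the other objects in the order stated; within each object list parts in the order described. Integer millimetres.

translate([0, 0, 666]) cube([1257, 771, 48]);
translate([64, 64, 0]) cylinder(h = 666, r = 45);
translate([1193, 64, 0]) cylinder(h = 666, r = 45);
translate([64, 707, 0]) cylinder(h = 666, r = 45);
translate([1193, 707, 0]) cylinder(h = 666, r = 45);
translate([0, 0, 714]) {
  cube([48, 67, 2242]);
  translate([304, 0, 0]) cube([48, 67, 2242]);
  translate([48, 0, 200]) cube([256, 67, 26]);
  translate([48, 0, 469]) cube([256, 67, 26]);
  translate([48, 0, 738]) cube([256, 67, 26]);
  translate([48, 0, 1007]) cube([256, 67, 26]);
  translate([48, 0, 1276]) cube([256, 67, 26]);
  translate([48, 0, 1545]) cube([256, 67, 26]);
  translate([48, 0, 1814]) cube([256, 67, 26]);
  translate([48, 0, 2083]) cube([256, 67, 26]);
}
translate([0, -2270, 0]) {
  cube([733, 260, 197]);
  translate([0, 260, 197]) cube([733, 260, 197]);
  translate([0, 520, 394]) cube([733, 260, 197]);
  translate([0, 780, 591]) cube([733, 260, 197]);
  translate([0, 1040, 788]) cube([733, 260, 197]);
  translate([0, 1300, 985]) cube([733, 260, 197]);
  translate([0, 1560, 1182]) cube([733, 260, 197]);
  translate([0, 1820, 1379]) cube([733, 260, 197]);
}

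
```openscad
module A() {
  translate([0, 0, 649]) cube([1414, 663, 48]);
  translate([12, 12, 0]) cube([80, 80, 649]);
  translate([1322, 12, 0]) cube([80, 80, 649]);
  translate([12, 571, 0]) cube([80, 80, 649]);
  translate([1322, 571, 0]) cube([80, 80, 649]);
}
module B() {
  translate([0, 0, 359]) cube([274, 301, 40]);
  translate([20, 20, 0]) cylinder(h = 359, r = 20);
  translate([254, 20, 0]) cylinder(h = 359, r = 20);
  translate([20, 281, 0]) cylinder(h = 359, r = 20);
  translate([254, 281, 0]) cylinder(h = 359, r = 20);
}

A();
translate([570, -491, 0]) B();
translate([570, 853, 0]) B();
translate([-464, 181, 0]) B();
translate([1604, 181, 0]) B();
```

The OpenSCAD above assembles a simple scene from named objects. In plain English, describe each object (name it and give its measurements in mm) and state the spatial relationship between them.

A is a table: top 1414 mm (x) × 663 mm (y), 48 mm thick, upper face at z = 697 mm, on four 80×80 mm square legs, each inset 12 mm from the nearest pair of top edges, running from z = 0 to the bottom of the top.

B is a four-legged stool. The seat is a 274×301×40 mm slab whose top surface is at z = 399 mm; four round legs, each 40 mm in diameter, run from the floor (z = 0) to the underside of the seat, each leg's axis is inset half a diameter from the nearest pair of seat edges (so the leg's bounding box is flush with the corner).

Four stools sit around the table at the −y, +y, −x, +x sides.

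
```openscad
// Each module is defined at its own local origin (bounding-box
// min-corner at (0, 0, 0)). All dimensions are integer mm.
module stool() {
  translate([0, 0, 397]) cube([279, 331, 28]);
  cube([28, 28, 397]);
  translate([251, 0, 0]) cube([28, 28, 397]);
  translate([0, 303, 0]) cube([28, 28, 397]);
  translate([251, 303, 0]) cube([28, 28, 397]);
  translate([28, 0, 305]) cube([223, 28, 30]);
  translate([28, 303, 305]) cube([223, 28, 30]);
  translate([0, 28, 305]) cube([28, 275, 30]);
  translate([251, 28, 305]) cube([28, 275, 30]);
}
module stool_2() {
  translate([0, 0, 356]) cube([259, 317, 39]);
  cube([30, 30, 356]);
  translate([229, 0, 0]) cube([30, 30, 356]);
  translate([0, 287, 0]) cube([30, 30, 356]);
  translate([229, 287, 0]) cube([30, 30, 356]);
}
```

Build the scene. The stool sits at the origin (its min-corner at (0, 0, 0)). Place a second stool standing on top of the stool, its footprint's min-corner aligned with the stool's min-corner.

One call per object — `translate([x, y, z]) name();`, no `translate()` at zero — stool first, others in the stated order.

stool();
translate([0, 0, 425]) stool_2();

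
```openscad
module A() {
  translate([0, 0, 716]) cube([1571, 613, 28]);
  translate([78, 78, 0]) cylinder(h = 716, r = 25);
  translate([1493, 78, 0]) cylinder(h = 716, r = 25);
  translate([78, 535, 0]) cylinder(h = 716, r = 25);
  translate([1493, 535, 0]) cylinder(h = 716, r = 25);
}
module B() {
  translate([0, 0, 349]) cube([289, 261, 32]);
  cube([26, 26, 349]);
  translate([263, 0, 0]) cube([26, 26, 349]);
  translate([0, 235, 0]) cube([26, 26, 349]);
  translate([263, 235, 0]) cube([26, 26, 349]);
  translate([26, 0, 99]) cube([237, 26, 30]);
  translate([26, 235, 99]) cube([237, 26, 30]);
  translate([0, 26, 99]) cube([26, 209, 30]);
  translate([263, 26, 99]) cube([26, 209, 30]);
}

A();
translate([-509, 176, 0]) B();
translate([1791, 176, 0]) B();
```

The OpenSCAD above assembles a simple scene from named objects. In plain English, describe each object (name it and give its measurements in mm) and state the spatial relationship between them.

A is a table: top 1571 mm (x) × 613 mm (y), 28 mm thick, upper face at z = 744 mm, on four round legs of 50 mm diameter, each leg's bounding box inset 53 mm from the nearest pair of top edges, running from z = 0 to the bottom of the top.

B is a four-legged stool. The seat is a 289×261×32 mm slab whose top surface is at z = 381 mm; four square legs, each 26×26 mm in cross-section, run from the floor (z = 0) to the underside of the seat, each flush with a corner of the seat. Four stretchers, 26 mm wide and 30 mm tall, connect adjacent legs with their undersides at z = 99 mm, each running between the inner faces of the legs it joins and aligned with the legs' outer faces on the other axis.

Two stools sit around the table at the −x, +x sides.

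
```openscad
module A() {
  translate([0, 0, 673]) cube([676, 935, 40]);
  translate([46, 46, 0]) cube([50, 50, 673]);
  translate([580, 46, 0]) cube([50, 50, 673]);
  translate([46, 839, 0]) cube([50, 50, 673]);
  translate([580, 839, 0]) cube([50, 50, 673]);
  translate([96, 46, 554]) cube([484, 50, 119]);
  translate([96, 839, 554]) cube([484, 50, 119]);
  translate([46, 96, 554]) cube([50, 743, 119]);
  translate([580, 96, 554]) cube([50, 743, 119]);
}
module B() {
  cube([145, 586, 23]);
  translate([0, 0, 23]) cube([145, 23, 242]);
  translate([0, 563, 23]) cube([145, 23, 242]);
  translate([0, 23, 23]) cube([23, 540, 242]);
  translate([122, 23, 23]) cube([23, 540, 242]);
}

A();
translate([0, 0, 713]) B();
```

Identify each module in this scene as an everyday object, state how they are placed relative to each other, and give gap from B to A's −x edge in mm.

A is a table. B is an open box. The open box is on top of the table. The gap from the open box to the table's −x edge is 0 mm.

The open box's min-x is at 0; the table's min-x is 0; gap = 0 mm.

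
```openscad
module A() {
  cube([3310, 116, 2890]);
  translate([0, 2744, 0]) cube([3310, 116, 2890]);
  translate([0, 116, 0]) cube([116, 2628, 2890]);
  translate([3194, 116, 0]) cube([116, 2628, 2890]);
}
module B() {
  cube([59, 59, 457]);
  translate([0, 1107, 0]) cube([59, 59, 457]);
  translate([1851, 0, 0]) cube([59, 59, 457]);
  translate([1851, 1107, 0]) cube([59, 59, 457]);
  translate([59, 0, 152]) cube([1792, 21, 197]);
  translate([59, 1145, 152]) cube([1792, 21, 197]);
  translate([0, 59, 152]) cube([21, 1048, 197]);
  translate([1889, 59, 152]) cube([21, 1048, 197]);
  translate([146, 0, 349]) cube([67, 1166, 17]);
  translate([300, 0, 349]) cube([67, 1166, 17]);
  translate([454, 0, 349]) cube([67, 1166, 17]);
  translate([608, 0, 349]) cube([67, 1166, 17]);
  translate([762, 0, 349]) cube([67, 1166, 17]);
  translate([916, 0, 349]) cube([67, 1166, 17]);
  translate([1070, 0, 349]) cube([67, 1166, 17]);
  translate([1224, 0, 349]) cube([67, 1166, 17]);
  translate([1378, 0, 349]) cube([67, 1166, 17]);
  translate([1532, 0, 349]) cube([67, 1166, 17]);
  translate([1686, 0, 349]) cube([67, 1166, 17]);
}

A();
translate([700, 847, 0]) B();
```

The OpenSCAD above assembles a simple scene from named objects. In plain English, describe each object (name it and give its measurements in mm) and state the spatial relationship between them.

A is a box-shaped house frame (walls only): outside footprint 3310×2860 mm, wall height 2890 mm, wall thickness 116 mm. The two y-facing walls run the full x-width; the two x-facing walls fit between the inner faces of the y-facing walls.

B is a bed frame 1910 mm long (x) by 1166 mm wide (y). Four 59×59 mm corner posts, 457 mm tall, at the corners of the footprint. Four rails of 21 mm thickness and 197 mm height run between adjacent posts with their undersides at z = 152 mm, their outer faces flush with the outside of the frame (the two x-running rails run between the posts' inner faces; the two y-running rails run between the posts' inner faces). 11 slats, each 67 mm wide (x) and 17 mm thick, lie across the top of the two x-running rails, running the full 1166 mm width of the frame in y; the slats are evenly spaced along x between the inner faces of the end posts with equal gaps (rounded down to the nearest mm) at the −x end and between each pair — any rounding remainder accumulates at the +x end.

The bed frame sits inside the house frame, centred.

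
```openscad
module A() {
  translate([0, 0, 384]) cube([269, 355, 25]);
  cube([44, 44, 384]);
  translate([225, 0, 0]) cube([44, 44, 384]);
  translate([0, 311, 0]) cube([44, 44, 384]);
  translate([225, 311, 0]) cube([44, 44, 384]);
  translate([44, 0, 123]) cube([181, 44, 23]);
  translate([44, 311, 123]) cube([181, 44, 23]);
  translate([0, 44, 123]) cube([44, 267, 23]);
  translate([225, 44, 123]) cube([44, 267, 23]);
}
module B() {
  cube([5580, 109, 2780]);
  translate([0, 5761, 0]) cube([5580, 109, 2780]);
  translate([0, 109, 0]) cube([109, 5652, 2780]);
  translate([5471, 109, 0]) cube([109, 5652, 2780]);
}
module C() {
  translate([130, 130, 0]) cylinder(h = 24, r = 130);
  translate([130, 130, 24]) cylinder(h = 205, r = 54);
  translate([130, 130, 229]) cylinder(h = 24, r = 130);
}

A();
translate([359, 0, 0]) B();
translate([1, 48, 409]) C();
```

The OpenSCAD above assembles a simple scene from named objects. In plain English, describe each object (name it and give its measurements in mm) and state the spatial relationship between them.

A is a simple wooden stool: a rectangular seat 269 mm (x) by 355 mm (y), 25 mm thick, top face at z = 409 mm, on four square legs, each 44×44 mm in cross-section. The legs rest on z = 0, each flush with a corner of the seat. Four stretchers, 44 mm wide and 23 mm tall, connect adjacent legs with their undersides at z = 123 mm, each running between the inner faces of the legs it joins and aligned with the legs' outer faces on the other axis.

B is the wall frame of a small rectangular building: four walls, each 2780 mm tall and 109 mm thick, enclosing a footprint 5580 mm (x) by 5870 mm (y) outside-to-outside, with no floor or roof. The front and back walls (the −y and +y sides) span the full width; the two side walls fit between them.

C is a spool: two coaxial disc flanges of radius 130 mm and thickness 24 mm, joined by a core cylinder of radius 54 mm and height 205 mm. The lower flange rests on z = 0 and the three cylinders share a vertical axis.

The house frame is on the floor beside the stool on its +x side. The spool is on top of the stool.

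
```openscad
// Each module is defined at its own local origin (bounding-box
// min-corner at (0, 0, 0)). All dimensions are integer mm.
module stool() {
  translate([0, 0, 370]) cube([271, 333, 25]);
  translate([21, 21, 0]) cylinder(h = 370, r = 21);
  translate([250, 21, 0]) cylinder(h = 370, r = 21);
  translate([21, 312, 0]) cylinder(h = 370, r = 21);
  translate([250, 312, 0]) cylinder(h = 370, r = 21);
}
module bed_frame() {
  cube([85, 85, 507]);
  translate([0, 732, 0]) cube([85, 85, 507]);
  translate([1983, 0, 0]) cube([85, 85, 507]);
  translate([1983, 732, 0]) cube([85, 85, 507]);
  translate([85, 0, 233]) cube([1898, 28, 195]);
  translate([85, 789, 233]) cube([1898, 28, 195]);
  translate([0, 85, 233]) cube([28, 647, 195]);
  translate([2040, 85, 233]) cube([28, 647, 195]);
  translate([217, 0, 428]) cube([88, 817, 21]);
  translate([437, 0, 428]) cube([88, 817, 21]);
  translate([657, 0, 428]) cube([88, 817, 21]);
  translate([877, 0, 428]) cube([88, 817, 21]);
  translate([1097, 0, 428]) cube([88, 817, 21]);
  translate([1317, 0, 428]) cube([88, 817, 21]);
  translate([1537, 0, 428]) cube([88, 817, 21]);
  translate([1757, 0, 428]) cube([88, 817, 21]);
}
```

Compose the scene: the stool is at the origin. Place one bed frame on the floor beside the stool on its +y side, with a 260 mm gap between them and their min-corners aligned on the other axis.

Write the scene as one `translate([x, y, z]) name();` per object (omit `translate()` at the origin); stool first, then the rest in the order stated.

stool();
translate([0, 593, 0]) bed_frame();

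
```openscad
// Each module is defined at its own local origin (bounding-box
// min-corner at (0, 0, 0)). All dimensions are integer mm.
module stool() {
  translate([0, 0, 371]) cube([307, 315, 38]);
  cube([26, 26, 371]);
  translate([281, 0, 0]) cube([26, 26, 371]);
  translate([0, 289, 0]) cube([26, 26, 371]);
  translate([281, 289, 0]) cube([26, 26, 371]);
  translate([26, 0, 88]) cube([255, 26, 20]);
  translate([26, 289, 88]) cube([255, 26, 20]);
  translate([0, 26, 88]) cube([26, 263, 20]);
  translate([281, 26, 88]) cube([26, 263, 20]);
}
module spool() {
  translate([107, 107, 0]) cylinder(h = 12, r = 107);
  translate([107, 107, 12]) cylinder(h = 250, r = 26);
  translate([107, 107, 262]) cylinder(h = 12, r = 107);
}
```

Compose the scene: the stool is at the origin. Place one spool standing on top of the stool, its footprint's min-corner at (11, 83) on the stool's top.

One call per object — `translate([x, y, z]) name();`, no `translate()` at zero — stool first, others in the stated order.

stool();
translate([11, 83, 409]) spool();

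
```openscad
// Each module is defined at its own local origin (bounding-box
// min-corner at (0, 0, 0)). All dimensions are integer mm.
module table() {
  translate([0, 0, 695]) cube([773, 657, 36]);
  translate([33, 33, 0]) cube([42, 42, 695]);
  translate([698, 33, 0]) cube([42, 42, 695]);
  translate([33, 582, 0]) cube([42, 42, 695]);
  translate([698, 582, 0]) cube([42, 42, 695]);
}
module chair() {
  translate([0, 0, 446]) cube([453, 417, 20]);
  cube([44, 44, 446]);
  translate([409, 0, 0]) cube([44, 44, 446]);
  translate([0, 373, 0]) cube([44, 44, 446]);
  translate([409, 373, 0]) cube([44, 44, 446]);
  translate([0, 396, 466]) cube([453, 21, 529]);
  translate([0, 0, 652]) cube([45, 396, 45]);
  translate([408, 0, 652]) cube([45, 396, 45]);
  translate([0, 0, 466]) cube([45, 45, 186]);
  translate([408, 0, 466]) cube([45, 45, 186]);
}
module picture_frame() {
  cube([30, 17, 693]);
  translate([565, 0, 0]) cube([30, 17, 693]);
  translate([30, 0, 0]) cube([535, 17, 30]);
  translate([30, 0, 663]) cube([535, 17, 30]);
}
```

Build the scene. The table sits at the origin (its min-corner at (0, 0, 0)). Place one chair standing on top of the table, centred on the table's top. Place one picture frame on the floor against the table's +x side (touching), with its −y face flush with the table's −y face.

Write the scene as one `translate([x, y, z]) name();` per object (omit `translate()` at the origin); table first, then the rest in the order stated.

table();
translate([160, 120, 731]) chair();
translate([773, 0, 0]) picture_frame();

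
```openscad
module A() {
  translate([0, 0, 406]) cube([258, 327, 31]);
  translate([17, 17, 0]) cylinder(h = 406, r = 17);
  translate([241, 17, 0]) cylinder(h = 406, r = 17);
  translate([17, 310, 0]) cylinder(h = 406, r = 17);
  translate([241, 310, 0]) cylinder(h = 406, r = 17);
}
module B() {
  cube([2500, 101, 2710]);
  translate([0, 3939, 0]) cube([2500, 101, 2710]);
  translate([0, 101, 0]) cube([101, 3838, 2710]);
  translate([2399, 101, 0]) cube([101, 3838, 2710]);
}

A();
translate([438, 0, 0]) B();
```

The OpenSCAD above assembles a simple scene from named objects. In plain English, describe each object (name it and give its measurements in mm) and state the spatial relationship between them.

A is a simple wooden stool: a rectangular seat 258 mm (x) by 327 mm (y), 31 mm thick, top face at z = 437 mm, on four round legs, each 34 mm in diameter. The legs rest on z = 0, each leg's axis is inset half a diameter from the nearest pair of seat edges (so the leg's bounding box is flush with the corner).

B is a box-shaped house frame (walls only): outside footprint 2500×4040 mm, wall height 2710 mm, wall thickness 101 mm. The two y-facing walls run the full x-width; the two x-facing walls fit between the inner faces of the y-facing walls.

The house frame is on the floor beside the stool on its +x side.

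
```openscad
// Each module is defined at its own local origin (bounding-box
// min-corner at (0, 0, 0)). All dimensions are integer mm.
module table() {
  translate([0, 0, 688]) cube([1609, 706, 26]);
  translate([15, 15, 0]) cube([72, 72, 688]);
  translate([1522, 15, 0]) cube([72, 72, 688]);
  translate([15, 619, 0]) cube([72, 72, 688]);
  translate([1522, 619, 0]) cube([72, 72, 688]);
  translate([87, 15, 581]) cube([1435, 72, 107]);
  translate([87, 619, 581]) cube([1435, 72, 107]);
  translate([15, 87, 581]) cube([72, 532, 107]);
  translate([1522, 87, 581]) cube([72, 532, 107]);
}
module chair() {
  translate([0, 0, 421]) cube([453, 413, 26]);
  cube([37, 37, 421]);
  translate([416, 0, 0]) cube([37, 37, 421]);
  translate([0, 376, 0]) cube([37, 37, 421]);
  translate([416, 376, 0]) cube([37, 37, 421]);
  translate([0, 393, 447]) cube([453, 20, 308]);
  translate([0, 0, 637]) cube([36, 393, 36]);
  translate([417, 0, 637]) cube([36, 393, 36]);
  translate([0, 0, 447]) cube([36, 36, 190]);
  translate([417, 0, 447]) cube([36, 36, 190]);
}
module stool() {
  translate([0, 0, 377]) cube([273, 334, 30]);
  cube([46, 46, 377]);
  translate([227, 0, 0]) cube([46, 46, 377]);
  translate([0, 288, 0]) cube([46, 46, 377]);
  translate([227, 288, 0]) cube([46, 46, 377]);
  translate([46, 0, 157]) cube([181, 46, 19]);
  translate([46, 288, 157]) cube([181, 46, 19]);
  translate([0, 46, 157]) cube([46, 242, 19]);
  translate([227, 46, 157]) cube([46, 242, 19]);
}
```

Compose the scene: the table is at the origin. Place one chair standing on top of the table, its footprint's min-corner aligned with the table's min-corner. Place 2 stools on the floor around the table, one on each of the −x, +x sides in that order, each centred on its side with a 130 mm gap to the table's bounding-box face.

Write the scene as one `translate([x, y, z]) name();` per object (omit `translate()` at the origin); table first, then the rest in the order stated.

table();
translate([0, 0, 714]) chair();
translate([-403, 186, 0]) stool();
translate([1739, 186, 0]) stool();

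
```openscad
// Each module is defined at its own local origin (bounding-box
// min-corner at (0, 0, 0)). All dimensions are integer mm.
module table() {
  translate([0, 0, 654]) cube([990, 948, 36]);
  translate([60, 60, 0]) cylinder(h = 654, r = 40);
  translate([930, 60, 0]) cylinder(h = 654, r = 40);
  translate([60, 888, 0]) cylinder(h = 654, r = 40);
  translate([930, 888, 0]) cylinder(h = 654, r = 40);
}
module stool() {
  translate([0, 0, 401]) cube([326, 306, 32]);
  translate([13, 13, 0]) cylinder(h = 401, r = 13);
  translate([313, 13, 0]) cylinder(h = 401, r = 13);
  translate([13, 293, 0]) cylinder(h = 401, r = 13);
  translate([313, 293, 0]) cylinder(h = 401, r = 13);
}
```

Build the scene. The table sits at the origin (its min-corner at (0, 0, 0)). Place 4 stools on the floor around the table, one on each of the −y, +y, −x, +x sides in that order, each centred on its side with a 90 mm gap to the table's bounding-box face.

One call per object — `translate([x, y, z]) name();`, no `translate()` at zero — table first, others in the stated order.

table();
translate([332, -396, 0]) stool();
translate([332, 1038, 0]) stool();
translate([-416, 321, 0]) stool();
translate([1080, 321, 0]) stool();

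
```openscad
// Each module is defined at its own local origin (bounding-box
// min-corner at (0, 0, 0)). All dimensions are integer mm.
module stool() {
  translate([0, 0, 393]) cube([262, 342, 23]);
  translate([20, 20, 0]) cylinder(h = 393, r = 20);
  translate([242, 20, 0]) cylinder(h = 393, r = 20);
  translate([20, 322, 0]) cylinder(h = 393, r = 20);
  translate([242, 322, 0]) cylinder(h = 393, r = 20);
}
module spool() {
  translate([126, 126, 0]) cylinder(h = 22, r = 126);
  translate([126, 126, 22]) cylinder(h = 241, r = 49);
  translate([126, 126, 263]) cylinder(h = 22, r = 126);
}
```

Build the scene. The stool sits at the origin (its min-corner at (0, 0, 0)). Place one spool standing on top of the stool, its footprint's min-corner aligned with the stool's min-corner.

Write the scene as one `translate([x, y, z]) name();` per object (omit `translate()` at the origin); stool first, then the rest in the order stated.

stool();
translate([0, 0, 416]) spool();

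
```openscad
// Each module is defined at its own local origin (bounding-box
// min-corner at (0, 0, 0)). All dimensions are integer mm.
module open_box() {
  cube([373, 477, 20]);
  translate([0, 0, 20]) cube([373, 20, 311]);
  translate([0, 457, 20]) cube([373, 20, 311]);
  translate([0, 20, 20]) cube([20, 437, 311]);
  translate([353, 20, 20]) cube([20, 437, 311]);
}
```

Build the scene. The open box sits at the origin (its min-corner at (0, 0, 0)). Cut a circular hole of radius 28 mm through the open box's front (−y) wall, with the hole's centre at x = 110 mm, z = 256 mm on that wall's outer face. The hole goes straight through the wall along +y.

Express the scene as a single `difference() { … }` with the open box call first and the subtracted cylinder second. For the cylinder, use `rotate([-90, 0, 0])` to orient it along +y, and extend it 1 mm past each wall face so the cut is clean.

difference() {
  open_box();
  translate([110, -1, 256]) rotate([-90, 0, 0]) cylinder(h = 22, r = 28);
}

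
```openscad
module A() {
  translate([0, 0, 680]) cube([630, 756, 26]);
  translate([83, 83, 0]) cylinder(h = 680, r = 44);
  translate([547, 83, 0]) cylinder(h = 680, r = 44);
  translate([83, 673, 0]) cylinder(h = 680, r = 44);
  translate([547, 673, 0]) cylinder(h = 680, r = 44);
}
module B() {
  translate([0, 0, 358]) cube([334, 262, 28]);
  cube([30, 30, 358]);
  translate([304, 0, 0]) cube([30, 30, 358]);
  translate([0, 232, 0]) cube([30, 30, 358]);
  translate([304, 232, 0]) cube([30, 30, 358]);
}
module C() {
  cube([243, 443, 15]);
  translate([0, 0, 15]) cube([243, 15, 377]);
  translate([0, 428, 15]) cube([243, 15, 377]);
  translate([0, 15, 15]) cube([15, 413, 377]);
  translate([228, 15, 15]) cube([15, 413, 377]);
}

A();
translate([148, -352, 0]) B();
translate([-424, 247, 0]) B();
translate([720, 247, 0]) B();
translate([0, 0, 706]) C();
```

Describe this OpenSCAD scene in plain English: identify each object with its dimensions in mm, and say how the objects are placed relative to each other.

A is a table with a 630×756 mm rectangular top, 26 mm thick, top surface at z = 706 mm, supported by four round legs of 88 mm diameter, each leg's bounding box inset 39 mm from the nearest pair of top edges, running from the floor.

B is a four-legged stool. The seat is 334×262 mm, 28 mm thick, top at z = 386 mm. It stands on four square legs, each 30×30 mm in cross-section, from z = 0 to the seat underside, each flush with a corner of the seat.

C is an open-topped rectangular box: outside dimensions 243×443×392 mm, with a uniform wall and base thickness of 15 mm. The base is a full 243×443 slab on the floor; four walls sit on top of the base. The front and back walls (the −y and +y sides) span the full width; the two side walls fit between them.

Three stools sit around the table at the −y, −x, +x sides. The open box is on top of the table.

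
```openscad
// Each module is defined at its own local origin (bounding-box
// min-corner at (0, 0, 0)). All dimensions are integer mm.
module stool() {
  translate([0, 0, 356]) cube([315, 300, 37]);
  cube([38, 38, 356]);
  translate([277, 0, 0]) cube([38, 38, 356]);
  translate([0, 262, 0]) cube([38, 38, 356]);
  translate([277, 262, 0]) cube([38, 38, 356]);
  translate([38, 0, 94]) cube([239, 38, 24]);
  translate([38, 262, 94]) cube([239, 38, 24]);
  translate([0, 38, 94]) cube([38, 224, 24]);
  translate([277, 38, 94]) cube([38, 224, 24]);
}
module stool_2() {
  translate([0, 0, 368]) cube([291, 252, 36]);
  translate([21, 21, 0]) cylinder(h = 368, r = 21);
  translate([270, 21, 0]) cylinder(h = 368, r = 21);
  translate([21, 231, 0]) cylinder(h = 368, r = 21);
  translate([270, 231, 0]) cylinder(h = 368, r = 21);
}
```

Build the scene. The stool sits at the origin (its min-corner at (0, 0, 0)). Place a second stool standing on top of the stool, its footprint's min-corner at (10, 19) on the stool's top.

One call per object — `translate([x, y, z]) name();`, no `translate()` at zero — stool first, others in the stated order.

stool();
translate([10, 19, 393]) stool_2();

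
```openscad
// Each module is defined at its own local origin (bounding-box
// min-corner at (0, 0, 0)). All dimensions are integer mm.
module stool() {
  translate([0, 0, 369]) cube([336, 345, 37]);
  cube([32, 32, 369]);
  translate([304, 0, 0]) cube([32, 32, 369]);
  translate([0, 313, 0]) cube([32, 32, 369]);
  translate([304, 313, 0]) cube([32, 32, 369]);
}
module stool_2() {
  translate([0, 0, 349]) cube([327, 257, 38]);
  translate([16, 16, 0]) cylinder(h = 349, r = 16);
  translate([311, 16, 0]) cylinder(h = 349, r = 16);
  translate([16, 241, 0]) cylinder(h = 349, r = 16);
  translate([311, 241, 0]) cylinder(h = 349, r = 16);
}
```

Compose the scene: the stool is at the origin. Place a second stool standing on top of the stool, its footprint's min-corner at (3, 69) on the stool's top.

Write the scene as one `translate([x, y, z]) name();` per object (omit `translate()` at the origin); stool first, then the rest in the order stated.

stool();
translate([3, 69, 406]) stool_2();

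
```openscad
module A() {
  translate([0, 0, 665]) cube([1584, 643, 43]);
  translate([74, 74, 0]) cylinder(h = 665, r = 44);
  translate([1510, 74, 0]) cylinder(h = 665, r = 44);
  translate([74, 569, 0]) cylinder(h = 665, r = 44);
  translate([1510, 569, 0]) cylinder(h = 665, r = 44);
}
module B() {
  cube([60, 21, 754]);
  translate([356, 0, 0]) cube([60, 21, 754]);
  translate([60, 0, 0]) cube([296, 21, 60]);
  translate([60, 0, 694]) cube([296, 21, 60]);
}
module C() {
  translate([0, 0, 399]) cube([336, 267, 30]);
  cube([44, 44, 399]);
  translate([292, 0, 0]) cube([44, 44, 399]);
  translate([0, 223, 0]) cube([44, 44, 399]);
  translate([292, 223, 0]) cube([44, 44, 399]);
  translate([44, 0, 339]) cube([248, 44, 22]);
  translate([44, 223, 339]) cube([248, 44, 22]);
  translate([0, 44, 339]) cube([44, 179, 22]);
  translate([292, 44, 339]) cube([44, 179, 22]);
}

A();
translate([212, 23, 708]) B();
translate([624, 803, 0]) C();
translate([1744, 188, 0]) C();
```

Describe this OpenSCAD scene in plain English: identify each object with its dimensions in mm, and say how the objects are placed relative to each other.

A is a rectangular dining table. The top is 1584×643×43 mm with its upper surface at z = 708 mm. It stands on four round legs of 88 mm diameter, each leg's bounding box inset 30 mm from the nearest pair of top edges, running from the floor to the underside of the top.

B is a rectangular picture frame lying in the x–z plane (depth along y). The opening is 296 mm wide (x) by 634 mm tall (z), surrounded by a border 60 mm wide on all four sides. The frame is 21 mm deep and is made of two full-height vertical stiles with two horizontal rails fitted between them.

C is a four-legged stool. The seat is a 336×267×30 mm slab whose top surface is at z = 429 mm; four square legs, each 44×44 mm in cross-section, run from the floor (z = 0) to the underside of the seat, each flush with a corner of the seat. Four stretchers, 44 mm wide and 22 mm tall, connect adjacent legs with their undersides at z = 339 mm, each running between the inner faces of the legs it joins and aligned with the legs' outer faces on the other axis.

The picture frame is on top of the table. Two stools sit around the table at the +y, +x sides.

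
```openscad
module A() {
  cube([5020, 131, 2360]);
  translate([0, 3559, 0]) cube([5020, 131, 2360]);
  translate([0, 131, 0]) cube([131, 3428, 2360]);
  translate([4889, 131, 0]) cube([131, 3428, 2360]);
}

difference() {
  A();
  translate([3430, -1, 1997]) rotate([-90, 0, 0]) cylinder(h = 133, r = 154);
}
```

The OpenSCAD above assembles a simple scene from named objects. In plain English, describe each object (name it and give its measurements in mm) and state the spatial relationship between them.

A is the wall frame of a small rectangular building: four walls, each 2360 mm tall and 131 mm thick, enclosing a footprint 5020 mm (x) by 3690 mm (y) outside-to-outside, with no floor or roof. The front and back walls (the −y and +y sides) span the full width; the two side walls fit between them.

The house frame has a circular hole of radius 154 mm through its front wall, centred at (x = 3430, z = 1997).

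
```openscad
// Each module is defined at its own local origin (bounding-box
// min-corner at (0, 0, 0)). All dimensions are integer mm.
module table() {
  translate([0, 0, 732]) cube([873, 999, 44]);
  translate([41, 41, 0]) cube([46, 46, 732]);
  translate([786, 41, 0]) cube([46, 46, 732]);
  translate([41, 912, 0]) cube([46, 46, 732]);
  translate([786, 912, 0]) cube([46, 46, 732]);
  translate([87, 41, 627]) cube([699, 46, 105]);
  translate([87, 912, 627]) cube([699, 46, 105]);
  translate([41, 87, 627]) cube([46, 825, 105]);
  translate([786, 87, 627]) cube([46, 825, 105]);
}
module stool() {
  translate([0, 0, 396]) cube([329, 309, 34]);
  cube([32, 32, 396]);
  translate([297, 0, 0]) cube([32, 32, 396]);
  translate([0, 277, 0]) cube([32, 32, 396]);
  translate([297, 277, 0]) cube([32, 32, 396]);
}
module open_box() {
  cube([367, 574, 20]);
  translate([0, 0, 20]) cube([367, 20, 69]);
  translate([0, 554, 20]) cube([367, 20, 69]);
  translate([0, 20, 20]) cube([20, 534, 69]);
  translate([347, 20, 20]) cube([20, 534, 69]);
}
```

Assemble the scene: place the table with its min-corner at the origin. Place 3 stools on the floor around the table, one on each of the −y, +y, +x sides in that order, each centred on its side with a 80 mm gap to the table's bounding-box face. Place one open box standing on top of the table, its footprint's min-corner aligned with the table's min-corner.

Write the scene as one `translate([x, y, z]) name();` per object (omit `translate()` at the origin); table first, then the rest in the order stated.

table();
translate([272, -389, 0]) stool();
translate([272, 1079, 0]) stool();
translate([953, 345, 0]) stool();
translate([0, 0, 776]) open_box();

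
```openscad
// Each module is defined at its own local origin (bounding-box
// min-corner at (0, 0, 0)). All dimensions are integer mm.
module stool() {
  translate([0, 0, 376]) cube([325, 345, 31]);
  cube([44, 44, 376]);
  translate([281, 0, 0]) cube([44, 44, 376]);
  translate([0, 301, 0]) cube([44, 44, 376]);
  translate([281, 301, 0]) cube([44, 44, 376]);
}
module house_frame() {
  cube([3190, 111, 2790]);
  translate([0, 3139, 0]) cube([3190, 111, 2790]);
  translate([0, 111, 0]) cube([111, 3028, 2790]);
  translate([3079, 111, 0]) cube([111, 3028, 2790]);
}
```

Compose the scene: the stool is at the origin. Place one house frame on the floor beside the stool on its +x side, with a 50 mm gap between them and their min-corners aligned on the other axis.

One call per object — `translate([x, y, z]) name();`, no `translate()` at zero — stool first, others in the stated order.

stool();
translate([375, 0, 0]) house_frame();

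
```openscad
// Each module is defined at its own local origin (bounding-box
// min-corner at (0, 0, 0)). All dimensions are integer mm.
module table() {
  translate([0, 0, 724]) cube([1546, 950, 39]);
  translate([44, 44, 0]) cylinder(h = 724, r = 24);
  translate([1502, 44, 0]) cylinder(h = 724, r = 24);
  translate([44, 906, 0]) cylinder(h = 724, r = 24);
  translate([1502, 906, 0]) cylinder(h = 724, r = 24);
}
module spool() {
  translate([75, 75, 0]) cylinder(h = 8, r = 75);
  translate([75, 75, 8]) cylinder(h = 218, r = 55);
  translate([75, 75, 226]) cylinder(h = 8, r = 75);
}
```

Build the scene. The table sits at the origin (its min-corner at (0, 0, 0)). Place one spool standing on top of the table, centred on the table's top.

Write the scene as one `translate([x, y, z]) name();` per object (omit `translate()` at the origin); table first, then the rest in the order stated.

table();
translate([698, 400, 763]) spool();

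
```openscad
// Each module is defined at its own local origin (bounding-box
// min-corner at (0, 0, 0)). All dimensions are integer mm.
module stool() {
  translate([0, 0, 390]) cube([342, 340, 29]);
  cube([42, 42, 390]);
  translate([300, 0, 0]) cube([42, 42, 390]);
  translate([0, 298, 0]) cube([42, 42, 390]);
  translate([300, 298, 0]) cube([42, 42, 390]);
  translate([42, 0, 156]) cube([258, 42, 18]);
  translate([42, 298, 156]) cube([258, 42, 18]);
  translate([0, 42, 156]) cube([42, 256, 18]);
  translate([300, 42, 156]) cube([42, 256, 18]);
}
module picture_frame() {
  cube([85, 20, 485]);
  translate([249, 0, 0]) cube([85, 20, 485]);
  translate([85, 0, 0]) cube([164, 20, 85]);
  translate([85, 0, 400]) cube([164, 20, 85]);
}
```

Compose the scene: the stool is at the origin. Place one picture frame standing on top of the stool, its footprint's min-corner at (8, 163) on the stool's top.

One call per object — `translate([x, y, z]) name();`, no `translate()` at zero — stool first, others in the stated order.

stool();
translate([8, 163, 419]) picture_frame();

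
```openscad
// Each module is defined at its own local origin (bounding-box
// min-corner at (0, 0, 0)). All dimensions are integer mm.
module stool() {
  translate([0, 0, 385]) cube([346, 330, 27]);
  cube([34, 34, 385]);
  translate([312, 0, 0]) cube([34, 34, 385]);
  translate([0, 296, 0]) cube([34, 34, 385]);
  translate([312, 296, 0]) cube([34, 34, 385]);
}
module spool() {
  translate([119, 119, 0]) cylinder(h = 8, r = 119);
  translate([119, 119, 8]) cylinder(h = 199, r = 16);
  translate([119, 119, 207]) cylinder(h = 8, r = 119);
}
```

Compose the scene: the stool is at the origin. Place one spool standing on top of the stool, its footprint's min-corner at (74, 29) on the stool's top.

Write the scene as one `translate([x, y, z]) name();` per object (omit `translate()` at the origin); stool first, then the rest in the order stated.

stool();
translate([74, 29, 412]) spool();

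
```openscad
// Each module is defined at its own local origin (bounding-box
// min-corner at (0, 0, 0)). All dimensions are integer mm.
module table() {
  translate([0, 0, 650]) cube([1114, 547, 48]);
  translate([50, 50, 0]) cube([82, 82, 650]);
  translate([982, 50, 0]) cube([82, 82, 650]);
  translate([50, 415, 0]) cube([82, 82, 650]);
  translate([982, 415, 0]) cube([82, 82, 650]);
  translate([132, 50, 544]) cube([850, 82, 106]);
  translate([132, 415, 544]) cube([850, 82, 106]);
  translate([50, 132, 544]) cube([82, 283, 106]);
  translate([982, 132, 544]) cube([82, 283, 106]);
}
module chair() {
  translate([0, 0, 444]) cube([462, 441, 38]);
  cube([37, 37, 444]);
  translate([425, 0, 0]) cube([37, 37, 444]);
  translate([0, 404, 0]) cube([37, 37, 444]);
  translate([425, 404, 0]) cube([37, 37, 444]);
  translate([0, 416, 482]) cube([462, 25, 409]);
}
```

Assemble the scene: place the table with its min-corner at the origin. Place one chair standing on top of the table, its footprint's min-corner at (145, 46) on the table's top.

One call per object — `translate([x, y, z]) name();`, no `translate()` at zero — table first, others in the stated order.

table();
translate([145, 46, 698]) chair();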